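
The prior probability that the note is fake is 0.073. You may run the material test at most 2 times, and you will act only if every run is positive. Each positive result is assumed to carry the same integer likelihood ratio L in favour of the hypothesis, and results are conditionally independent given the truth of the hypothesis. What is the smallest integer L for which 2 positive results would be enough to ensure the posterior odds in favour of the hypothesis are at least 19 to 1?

16

Prior odds = 0.073/0.927 = 73/927.
Target odds = 19.
Need L² ≥ 19 ÷ (73/927) = 17613/73.
15² = 225 < 17613/73 ≤ 256 = 16², so L = 16.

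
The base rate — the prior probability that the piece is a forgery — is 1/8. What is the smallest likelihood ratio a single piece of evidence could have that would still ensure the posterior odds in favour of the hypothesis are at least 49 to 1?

Prior odds = 0.125/0.875 = 1/7.
Target odds = 49.
Required Bayes factor = 49 ÷ (1/7) = 343.

343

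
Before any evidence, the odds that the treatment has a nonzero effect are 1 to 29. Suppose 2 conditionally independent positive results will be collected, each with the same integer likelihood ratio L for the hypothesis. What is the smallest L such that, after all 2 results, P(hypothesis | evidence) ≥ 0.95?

Prior odds = 1/29.
Target odds = 0.95/0.05 = 19.
Need L² ≥ 19 ÷ (1/29) = 551.
23² = 529 < 551 ≤ 576 = 24², so L = 24.

24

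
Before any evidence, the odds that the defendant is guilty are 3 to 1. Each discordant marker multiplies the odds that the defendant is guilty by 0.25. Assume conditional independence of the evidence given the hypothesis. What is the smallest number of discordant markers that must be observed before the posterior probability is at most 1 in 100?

Prior odds = 3.
Likelihood ratio per discordant marker = 0.25.
Target posterior odds = 0.01/0.99 = 1/99.
Need 3 × 0.25ⁿ ≤ 1/99, i.e. 0.25ⁿ ≤ 1/297.
0.25⁴ = 0.00390625 is still above 1/297 but 0.25⁵ = 1/1024 is at or below it, so n = 5.

5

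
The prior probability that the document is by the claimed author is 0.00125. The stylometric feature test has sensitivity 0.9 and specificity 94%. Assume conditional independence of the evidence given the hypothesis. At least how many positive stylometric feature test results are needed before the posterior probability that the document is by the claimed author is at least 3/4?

3

Prior odds = 0.00125/0.99875 = 1/799.
False-positive rate = 1 − 0.94 = 0.06; likelihood ratio of a positive = 0.9/0.06 = 15.
Target odds: 0.75 ÷ 0.25 = 3.
Need (1/799) × 15ⁿ ≥ 3, i.e. 15ⁿ ≥ 2397.
15² = 225 falls short of 2397 but 15³ = 3375 reaches it, so n = 3.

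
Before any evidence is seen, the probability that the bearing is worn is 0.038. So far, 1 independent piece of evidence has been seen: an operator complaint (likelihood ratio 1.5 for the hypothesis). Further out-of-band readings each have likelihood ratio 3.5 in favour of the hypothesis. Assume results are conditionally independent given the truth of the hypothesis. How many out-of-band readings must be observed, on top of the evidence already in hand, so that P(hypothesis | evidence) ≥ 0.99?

6

Prior odds = 0.038/0.962 = 19/481.
Bayes factor of the evidence already in hand = 1.5.
Odds after that evidence = (19/481) × 1.5 = 57/962.
Target odds = 0.99/0.01 = 99.
Need 3.5ⁿ ≥ 99 ÷ (57/962) = 31746/19.
3.5⁵ = 525.21875 falls short of 31746/19 but 3.5⁶ = 1838.265625 reaches it, so n = 6.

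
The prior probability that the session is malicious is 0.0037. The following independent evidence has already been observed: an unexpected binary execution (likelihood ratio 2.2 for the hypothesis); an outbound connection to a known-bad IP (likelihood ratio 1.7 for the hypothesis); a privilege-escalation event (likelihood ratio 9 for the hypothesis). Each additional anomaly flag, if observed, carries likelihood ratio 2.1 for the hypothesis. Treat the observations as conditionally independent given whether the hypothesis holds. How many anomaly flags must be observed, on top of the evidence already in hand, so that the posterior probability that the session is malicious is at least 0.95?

7

Prior odds = 0.0037/0.9963 = 37/9963.
Combined Bayes factor of the evidence already in hand = 2.2 × 1.7 × 9 = 33.66.
Odds after that evidence = (37/9963) × 33.66 = 6919/55350.
Target odds = 0.95/0.05 = 19.
Need 2.1ⁿ ≥ 19 ÷ (6919/55350) = 1051650/6919.
2.1⁶ = 85766121/1000000 falls short of 1051650/6919 but 2.1⁷ ≈180.109 reaches it, so n = 7.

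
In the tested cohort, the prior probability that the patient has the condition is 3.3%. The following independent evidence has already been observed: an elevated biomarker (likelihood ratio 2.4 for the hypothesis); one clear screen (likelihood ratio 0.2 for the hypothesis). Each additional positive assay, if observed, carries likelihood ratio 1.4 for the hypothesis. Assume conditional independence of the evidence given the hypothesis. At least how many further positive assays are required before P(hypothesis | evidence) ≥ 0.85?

18

Prior odds = 0.033/0.967 = 33/967.
Combined Bayes factor of the evidence already in hand = 2.4 × 0.2 = 0.48.
Odds after that evidence = (33/967) × 0.48 = 396/24175.
Target odds = 0.85/0.15 = 17/3.
Need 1.4ⁿ ≥ 17/3 ÷ (396/24175) = 410975/1188.
1.4¹⁷ ≈304.913 falls short of 410975/1188 but 1.4¹⁸ ≈426.879 reaches it, so n = 18.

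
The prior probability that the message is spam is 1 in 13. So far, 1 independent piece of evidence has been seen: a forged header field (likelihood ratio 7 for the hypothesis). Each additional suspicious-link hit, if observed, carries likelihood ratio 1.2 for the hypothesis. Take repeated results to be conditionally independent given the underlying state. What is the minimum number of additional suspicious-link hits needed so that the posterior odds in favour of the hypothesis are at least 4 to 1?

Prior odds = (1/13)/(12/13) = 1/12.
Bayes factor of the evidence already in hand = 7.
Odds after that evidence = (1/12) × 7 = 7/12.
Target odds = 4.
Need 1.2ⁿ ≥ 4 ÷ (7/12) = 48/7.
1.2¹⁰ = 60466176/9765625 falls short of 48/7 but 1.2¹¹ = 362797056/48828125 reaches it, so n = 11.

11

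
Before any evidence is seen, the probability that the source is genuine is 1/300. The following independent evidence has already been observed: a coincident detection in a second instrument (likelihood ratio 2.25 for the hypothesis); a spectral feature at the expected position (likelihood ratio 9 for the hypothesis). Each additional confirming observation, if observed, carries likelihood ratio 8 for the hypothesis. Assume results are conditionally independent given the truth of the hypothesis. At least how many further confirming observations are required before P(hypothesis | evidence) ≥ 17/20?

3

Prior odds = (1/300)/(299/300) = 1/299.
Combined Bayes factor of the evidence already in hand = 2.25 × 9 = 20.25.
Odds after that evidence = (1/299) × 20.25 = 81/1196.
Target odds = 0.85/0.15 = 17/3.
Need 8ⁿ ≥ 17/3 ÷ (81/1196) = 20332/243.
8² = 64 falls short of 20332/243 but 8³ = 512 reaches it, so n = 3.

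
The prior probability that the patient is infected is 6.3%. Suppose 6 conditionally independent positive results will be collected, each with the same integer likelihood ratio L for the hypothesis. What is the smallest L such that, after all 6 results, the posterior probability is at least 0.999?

5

Prior odds = 0.063/0.937 = 63/937.
Target odds = 0.999/0.001 = 999.
Need L⁶ ≥ 999 ÷ (63/937) = 104007/7.
4⁶ = 4096 < 104007/7 ≤ 15625 = 5⁶, so L = 5.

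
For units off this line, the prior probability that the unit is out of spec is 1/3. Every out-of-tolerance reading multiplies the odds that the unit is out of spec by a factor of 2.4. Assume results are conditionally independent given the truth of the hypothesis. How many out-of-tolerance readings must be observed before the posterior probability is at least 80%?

3

Prior odds = (1/3)/(2/3) = 0.5.
Likelihood ratio per out-of-tolerance reading = 2.4.
Target odds: 0.8 ÷ 0.2 = 4.
Require 2.4ⁿ ≥ 4 ÷ 0.5 = 8.
2.4² = 5.76 falls short of 8 but 2.4³ = 13.824 reaches it, so n = 3.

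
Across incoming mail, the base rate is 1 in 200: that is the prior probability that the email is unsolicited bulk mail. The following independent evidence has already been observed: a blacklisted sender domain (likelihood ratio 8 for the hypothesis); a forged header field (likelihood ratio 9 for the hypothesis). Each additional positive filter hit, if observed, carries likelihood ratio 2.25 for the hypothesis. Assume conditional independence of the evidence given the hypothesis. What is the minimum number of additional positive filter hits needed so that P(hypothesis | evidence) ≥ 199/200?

8

Prior odds = 0.005/0.995 = 1/199.
Combined Bayes factor of the evidence already in hand = 8 × 9 = 72.
Odds after that evidence = (1/199) × 72 = 72/199.
Target odds = 0.995/0.005 = 199.
Need 2.25ⁿ ≥ 199 ÷ (72/199) = 39601/72.
2.25⁷ = 4782969/16384 falls short of 39601/72 but 2.25⁸ = 43046721/65536 reaches it, so n = 8.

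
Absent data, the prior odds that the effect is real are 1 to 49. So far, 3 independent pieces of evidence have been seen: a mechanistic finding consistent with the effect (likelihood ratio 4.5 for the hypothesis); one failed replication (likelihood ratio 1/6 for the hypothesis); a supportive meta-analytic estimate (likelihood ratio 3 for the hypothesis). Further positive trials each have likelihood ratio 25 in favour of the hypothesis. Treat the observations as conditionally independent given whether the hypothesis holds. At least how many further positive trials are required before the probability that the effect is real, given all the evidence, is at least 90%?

2

Prior odds = 1/49.
Combined Bayes factor of the evidence already in hand = 4.5 × (1/6) × 3 = 2.25.
Odds after that evidence = (1/49) × 2.25 = 9/196.
Target odds = 0.9/0.1 = 9.
Need 25ⁿ ≥ 9 ÷ (9/196) = 196.
25¹ = 25 falls short of 196 but 25² = 625 reaches it, so n = 2.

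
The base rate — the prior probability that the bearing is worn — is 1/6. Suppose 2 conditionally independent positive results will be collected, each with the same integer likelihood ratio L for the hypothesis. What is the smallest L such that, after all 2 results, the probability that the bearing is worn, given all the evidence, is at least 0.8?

Prior odds = (1/6)/(5/6) = 0.2.
Target odds = 0.8/0.2 = 4.
Need L² ≥ 4 ÷ 0.2 = 20.
4² = 16 < 20 ≤ 25 = 5², so L = 5.

5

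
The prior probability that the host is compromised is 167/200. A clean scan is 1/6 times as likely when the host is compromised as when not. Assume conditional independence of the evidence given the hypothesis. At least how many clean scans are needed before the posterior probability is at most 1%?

4

Prior odds: 0.835 ÷ 0.165 = 167/33.
Likelihood ratio per clean scan = 1/6.
Target odds: 0.01 ÷ 0.99 = 1/99.
Require (1/6)ⁿ ≤ 1/99 ÷ (167/33) = 1/501.
(1/6)³ = 1/216 is still above 1/501 but (1/6)⁴ = 1/1296 is at or below it, so n = 4.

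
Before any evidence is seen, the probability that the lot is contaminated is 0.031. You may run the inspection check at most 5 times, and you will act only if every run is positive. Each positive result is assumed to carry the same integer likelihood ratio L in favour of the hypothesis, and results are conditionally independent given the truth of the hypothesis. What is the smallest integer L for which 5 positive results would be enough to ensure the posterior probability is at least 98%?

Prior odds = 0.031/0.969 = 31/969.
Target odds = 0.98/0.02 = 49.
Need L⁵ ≥ 49 ÷ (31/969) = 47481/31.
4⁵ = 1024 < 47481/31 ≤ 3125 = 5⁵, so L = 5.

5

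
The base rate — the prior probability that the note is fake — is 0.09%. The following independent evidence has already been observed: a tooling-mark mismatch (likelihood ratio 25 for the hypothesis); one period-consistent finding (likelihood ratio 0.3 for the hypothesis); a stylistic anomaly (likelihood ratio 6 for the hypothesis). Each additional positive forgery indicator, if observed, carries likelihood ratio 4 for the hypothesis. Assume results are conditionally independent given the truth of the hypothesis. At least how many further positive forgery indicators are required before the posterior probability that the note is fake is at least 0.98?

Prior odds = 0.0009/0.9991 = 9/9991.
Combined Bayes factor of the evidence already in hand = 25 × 0.3 × 6 = 45.
Odds after that evidence = (9/9991) × 45 = 405/9991.
Target odds = 0.98/0.02 = 49.
Need 4ⁿ ≥ 49 ÷ (405/9991) = 489559/405.
4⁵ = 1024 falls short of 489559/405 but 4⁶ = 4096 reaches it, so n = 6.

6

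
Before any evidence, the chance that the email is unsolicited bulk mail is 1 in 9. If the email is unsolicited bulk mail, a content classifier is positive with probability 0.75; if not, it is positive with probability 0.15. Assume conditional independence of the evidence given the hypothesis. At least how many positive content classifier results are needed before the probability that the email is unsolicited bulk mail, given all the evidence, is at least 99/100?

Prior odds: (1/9) ÷ (8/9) = 0.125.
Likelihood ratio of a positive = 0.75/0.15 = 5.
Target posterior odds = 0.99/0.01 = 99.
Need 0.125 × 5ⁿ ≥ 99, i.e. 5ⁿ ≥ 792.
5⁴ = 625 falls short of 792 but 5⁵ = 3125 reaches it, so n = 5.

5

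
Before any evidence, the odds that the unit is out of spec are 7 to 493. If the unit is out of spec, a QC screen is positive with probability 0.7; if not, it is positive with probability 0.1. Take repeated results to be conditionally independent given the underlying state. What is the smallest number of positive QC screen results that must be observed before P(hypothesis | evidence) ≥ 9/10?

Prior odds = 7/493.
Likelihood ratio of a positive = 0.7/0.1 = 7.
Target odds: 0.9 ÷ 0.1 = 9.
Require 7ⁿ ≥ 9 ÷ (7/493) = 4437/7.
7³ = 343 falls short of 4437/7 but 7⁴ = 2401 reaches it, so n = 4.

4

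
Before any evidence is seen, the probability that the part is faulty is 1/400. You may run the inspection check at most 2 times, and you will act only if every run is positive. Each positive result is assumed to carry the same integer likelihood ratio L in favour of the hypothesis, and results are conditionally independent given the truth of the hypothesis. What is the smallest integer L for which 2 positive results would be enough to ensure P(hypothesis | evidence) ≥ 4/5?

40

Prior odds = 0.0025/0.9975 = 1/399.
Target odds = 0.8/0.2 = 4.
Need L² ≥ 4 ÷ (1/399) = 1596.
39² = 1521 < 1596 ≤ 1600 = 40², so L = 40.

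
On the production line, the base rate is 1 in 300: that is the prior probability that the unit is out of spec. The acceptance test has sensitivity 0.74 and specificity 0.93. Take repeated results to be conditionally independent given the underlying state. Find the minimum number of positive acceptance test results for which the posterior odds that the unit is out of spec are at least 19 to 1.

4

Prior odds = (1/300)/(299/300) = 1/299.
False-positive rate = 1 − 0.93 = 0.07; likelihood ratio of a positive = 0.74/0.07 = 74/7.
Target odds = 19.
Require (74/7)ⁿ ≥ 19 ÷ (1/299) = 5681.
(74/7)³ = 405224/343 falls short of 5681 but (74/7)⁴ = 29986576/2401 reaches it, so n = 4.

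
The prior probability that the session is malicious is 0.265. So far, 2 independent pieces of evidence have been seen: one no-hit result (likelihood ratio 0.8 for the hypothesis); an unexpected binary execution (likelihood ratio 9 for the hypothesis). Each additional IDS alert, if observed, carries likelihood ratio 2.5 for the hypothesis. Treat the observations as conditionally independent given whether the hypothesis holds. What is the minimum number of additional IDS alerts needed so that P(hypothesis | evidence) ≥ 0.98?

4

Prior odds = 0.265/0.735 = 53/147.
Combined Bayes factor of the evidence already in hand = 0.8 × 9 = 7.2.
Odds after that evidence = (53/147) × 7.2 = 636/245.
Target odds = 0.98/0.02 = 49.
Need 2.5ⁿ ≥ 49 ÷ (636/245) = 12005/636.
2.5³ = 15.625 falls short of 12005/636 but 2.5⁴ = 39.0625 reaches it, so n = 4.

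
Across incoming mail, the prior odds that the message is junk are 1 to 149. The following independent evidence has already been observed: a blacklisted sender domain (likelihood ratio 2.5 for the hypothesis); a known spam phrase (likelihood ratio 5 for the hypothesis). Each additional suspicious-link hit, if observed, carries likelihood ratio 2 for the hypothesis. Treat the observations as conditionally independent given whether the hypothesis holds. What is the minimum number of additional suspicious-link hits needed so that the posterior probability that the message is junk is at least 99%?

Prior odds = 1/149.
Combined Bayes factor of the evidence already in hand = 2.5 × 5 = 12.5.
Odds after that evidence = (1/149) × 12.5 = 25/298.
Target odds = 0.99/0.01 = 99.
Need 2ⁿ ≥ 99 ÷ (25/298) = 1180.08.
2¹⁰ = 1024 falls short of 1180.08 but 2¹¹ = 2048 reaches it, so n = 11.

11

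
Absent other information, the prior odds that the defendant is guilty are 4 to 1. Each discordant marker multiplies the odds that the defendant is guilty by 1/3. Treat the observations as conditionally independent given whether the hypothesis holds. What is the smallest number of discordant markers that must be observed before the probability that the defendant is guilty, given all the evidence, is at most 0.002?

7

Prior odds = 4.
Likelihood ratio per discordant marker = 1/3.
Target odds: 0.002 ÷ 0.998 = 1/499.
Need 4 × (1/3)ⁿ ≤ 1/499, i.e. (1/3)ⁿ ≤ 1/1996.
(1/3)⁶ = 1/729 is still above 1/1996 but (1/3)⁷ = 1/2187 is at or below it, so n = 7.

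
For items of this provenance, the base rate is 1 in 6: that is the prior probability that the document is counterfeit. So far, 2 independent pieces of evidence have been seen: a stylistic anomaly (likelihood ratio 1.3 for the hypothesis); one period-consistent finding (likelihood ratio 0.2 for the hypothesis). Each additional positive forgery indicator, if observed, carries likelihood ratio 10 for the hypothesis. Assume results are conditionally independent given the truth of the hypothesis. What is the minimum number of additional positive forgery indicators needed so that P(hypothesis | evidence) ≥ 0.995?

Prior odds = (1/6)/(5/6) = 0.2.
Combined Bayes factor of the evidence already in hand = 1.3 × 0.2 = 0.26.
Odds after that evidence = 0.2 × 0.26 = 0.052.
Target odds = 0.995/0.005 = 199.
Need 10ⁿ ≥ 199 ÷ 0.052 = 49750/13.
10³ = 1000 falls short of 49750/13 but 10⁴ = 10000 reaches it, so n = 4.

4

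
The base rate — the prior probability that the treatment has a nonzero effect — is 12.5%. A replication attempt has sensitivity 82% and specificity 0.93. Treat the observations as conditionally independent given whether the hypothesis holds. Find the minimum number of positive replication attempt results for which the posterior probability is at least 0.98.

3

Prior odds = 0.125/0.875 = 1/7.
False-positive rate = 1 − 0.93 = 0.07; likelihood ratio of a positive = 0.82/0.07 = 82/7.
Target odds: 0.98 ÷ 0.02 = 49.
Need (1/7) × (82/7)ⁿ ≥ 49, i.e. (82/7)ⁿ ≥ 343.
(82/7)² = 6724/49 falls short of 343 but (82/7)³ = 551368/343 reaches it, so n = 3.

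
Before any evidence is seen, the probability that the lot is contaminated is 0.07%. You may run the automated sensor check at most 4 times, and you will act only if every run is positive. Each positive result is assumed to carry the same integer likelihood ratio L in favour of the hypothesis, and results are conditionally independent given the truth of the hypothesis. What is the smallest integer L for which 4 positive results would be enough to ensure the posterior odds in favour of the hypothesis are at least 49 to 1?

17

Prior odds = 0.0007/0.9993 = 7/9993.
Target odds = 49.
Need L⁴ ≥ 49 ÷ (7/9993) = 69951.
16⁴ = 65536 < 69951 ≤ 83521 = 17⁴, so L = 17.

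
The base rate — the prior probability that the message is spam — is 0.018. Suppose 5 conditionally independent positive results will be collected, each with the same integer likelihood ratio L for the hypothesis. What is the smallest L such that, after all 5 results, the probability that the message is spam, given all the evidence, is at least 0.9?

Prior odds = 0.018/0.982 = 9/491.
Target odds = 0.9/0.1 = 9.
Need L⁵ ≥ 9 ÷ (9/491) = 491.
3⁵ = 243 < 491 ≤ 1024 = 4⁵, so L = 4.

4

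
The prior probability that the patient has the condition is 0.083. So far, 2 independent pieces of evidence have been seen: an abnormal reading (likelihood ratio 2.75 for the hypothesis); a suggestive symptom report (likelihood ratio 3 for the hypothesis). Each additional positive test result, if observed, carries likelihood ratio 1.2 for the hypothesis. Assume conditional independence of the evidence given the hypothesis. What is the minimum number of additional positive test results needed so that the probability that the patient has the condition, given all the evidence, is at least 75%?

Prior odds = 0.083/0.917 = 83/917.
Combined Bayes factor of the evidence already in hand = 2.75 × 3 = 8.25.
Odds after that evidence = (83/917) × 8.25 = 2739/3668.
Target odds = 0.75/0.25 = 3.
Need 1.2ⁿ ≥ 3 ÷ (2739/3668) = 3668/913.
1.2⁷ = 279936/78125 falls short of 3668/913 but 1.2⁸ = 1679616/390625 reaches it, so n = 8.

8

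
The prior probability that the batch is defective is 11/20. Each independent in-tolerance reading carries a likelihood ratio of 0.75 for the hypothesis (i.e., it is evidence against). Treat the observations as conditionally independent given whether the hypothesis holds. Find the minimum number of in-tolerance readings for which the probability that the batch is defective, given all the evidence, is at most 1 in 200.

Prior odds = 0.55/0.45 = 11/9.
Likelihood ratio per in-tolerance reading = 0.75.
Target posterior odds = 0.005/0.995 = 1/199.
Need (11/9) × 0.75ⁿ ≤ 1/199, i.e. 0.75ⁿ ≤ 9/2189.
0.75¹⁹ ≈0.00422828 is still above 9/2189 but 0.75²⁰ ≈0.00317121 is at or below it, so n = 20.

20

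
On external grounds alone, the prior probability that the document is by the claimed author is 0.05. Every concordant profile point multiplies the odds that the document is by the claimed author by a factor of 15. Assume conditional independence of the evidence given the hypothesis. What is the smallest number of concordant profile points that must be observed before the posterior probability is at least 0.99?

Prior odds: 0.05 ÷ 0.95 = 1/19.
Likelihood ratio per concordant profile point = 15.
Target posterior odds = 0.99/0.01 = 99.
Need (1/19) × 15ⁿ ≥ 99, i.e. 15ⁿ ≥ 1881.
15² = 225 falls short of 1881 but 15³ = 3375 reaches it, so n = 3.

3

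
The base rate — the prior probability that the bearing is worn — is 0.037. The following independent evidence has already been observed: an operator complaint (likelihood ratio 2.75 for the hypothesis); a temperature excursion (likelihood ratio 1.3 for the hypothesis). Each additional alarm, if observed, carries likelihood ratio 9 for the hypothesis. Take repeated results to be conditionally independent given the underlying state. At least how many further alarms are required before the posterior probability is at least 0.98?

Prior odds = 0.037/0.963 = 37/963.
Combined Bayes factor of the evidence already in hand = 2.75 × 1.3 = 3.575.
Odds after that evidence = (37/963) × 3.575 = 5291/38520.
Target odds = 0.98/0.02 = 49.
Need 9ⁿ ≥ 49 ÷ (5291/38520) = 1887480/5291.
9² = 81 falls short of 1887480/5291 but 9³ = 729 reaches it, so n = 3.

3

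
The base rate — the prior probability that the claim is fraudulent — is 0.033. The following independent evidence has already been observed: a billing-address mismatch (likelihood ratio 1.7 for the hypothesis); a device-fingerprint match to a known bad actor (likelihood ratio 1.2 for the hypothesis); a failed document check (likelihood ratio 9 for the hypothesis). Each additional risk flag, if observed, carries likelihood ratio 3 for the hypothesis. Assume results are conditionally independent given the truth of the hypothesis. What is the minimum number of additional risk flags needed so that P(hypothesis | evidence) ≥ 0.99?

Prior odds = 0.033/0.967 = 33/967.
Combined Bayes factor of the evidence already in hand = 1.7 × 1.2 × 9 = 18.36.
Odds after that evidence = (33/967) × 18.36 = 15147/24175.
Target odds = 0.99/0.01 = 99.
Need 3ⁿ ≥ 99 ÷ (15147/24175) = 24175/153.
3⁴ = 81 falls short of 24175/153 but 3⁵ = 243 reaches it, so n = 5.

5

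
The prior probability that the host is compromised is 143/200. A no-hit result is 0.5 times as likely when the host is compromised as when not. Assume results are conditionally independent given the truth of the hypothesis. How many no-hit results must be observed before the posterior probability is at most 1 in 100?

Prior odds = 0.715/0.285 = 143/57.
Likelihood ratio per no-hit result = 0.5.
Target odds: 0.01 ÷ 0.99 = 1/99.
Need (143/57) × 0.5ⁿ ≤ 1/99, i.e. 0.5ⁿ ≤ 19/4719.
0.5⁷ = 0.0078125 is still above 19/4719 but 0.5⁸ = 0.00390625 is at or below it, so n = 8.

8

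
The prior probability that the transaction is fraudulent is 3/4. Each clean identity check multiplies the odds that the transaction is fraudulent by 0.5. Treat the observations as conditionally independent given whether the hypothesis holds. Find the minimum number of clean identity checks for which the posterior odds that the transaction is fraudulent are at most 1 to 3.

Prior odds = 0.75/0.25 = 3.
Likelihood ratio per clean identity check = 0.5.
Target odds = 1/3.
Need 3 × 0.5ⁿ ≤ 1/3, i.e. 0.5ⁿ ≤ 1/9.
0.5³ = 0.125 is still above 1/9 but 0.5⁴ = 0.0625 is at or below it, so n = 4.

4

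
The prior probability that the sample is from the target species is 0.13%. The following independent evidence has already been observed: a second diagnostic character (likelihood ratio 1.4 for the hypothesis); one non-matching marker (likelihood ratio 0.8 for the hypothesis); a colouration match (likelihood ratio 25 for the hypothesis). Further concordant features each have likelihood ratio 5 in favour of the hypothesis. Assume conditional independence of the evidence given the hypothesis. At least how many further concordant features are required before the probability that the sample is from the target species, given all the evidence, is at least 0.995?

6

Prior odds = 0.0013/0.9987 = 13/9987.
Combined Bayes factor of the evidence already in hand = 1.4 × 0.8 × 25 = 28.
Odds after that evidence = (13/9987) × 28 = 364/9987.
Target odds = 0.995/0.005 = 199.
Need 5ⁿ ≥ 199 ÷ (364/9987) = 1987413/364.
5⁵ = 3125 falls short of 1987413/364 but 5⁶ = 15625 reaches it, so n = 6.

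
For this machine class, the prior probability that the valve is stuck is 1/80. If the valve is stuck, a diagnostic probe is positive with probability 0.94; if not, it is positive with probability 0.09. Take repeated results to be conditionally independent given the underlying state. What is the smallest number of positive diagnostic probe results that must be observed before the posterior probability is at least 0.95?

Prior odds = 0.0125/0.9875 = 1/79.
Likelihood ratio of a positive = 0.94/0.09 = 94/9.
Target posterior odds = 0.95/0.05 = 19.
Need (1/79) × (94/9)ⁿ ≥ 19, i.e. (94/9)ⁿ ≥ 1501.
(94/9)³ = 830584/729 falls short of 1501 but (94/9)⁴ = 78074896/6561 reaches it, so n = 4.

4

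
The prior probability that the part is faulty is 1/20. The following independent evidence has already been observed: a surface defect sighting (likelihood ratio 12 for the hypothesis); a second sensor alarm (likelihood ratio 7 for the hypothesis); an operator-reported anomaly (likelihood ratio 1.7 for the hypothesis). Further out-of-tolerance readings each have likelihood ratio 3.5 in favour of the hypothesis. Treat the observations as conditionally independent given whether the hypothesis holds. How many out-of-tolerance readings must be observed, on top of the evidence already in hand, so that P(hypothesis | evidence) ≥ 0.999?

4

Prior odds = 0.05/0.95 = 1/19.
Combined Bayes factor of the evidence already in hand = 12 × 7 × 1.7 = 142.8.
Odds after that evidence = (1/19) × 142.8 = 714/95.
Target odds = 0.999/0.001 = 999.
Need 3.5ⁿ ≥ 999 ÷ (714/95) = 31635/238.
3.5³ = 42.875 falls short of 31635/238 but 3.5⁴ = 150.0625 reaches it, so n = 4.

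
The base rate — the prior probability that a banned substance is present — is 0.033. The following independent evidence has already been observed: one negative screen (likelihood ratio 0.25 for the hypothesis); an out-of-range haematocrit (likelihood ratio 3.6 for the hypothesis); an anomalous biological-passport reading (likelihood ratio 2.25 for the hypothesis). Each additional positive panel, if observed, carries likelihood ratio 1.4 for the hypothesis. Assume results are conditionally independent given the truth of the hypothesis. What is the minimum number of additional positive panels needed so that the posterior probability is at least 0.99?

22

Prior odds = 0.033/0.967 = 33/967.
Combined Bayes factor of the evidence already in hand = 0.25 × 3.6 × 2.25 = 2.025.
Odds after that evidence = (33/967) × 2.025 = 2673/38680.
Target odds = 0.99/0.01 = 99.
Need 1.4ⁿ ≥ 99 ÷ (2673/38680) = 38680/27.
1.4²¹ ≈1171.36 falls short of 38680/27 but 1.4²² ≈1639.9 reaches it, so n = 22.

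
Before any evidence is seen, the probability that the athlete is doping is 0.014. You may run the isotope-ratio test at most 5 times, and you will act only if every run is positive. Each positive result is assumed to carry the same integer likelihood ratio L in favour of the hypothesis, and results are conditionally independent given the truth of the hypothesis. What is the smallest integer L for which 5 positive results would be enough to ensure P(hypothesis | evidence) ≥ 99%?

Prior odds = 0.014/0.986 = 7/493.
Target odds = 0.99/0.01 = 99.
Need L⁵ ≥ 99 ÷ (7/493) = 48807/7.
5⁵ = 3125 < 48807/7 ≤ 7776 = 6⁵, so L = 6.

6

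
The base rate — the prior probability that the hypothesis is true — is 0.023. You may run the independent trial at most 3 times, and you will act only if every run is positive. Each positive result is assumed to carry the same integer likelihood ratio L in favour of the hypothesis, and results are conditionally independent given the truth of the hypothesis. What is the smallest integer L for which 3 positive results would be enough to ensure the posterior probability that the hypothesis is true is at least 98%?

Prior odds = 0.023/0.977 = 23/977.
Target odds = 0.98/0.02 = 49.
Need L³ ≥ 49 ÷ (23/977) = 47873/23.
12³ = 1728 < 47873/23 ≤ 2197 = 13³, so L = 13.

13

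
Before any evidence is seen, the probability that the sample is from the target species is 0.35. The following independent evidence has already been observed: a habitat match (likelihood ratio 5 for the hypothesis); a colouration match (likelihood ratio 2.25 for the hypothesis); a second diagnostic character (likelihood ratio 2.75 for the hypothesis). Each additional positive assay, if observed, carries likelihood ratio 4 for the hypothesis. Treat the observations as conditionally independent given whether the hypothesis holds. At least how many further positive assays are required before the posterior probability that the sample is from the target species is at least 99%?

2

Prior odds = 0.35/0.65 = 7/13.
Combined Bayes factor of the evidence already in hand = 5 × 2.25 × 2.75 = 30.9375.
Odds after that evidence = (7/13) × 30.9375 = 3465/208.
Target odds = 0.99/0.01 = 99.
Need 4ⁿ ≥ 99 ÷ (3465/208) = 208/35.
4¹ = 4 falls short of 208/35 but 4² = 16 reaches it, so n = 2.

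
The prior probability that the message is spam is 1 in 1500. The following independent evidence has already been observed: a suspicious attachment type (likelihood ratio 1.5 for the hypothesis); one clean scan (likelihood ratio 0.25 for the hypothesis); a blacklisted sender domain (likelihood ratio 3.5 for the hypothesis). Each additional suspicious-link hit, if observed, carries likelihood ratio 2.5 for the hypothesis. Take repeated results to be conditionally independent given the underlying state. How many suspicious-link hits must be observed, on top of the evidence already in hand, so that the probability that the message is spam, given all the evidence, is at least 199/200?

Prior odds = (1/1500)/(1499/1500) = 1/1499.
Combined Bayes factor of the evidence already in hand = 1.5 × 0.25 × 3.5 = 1.3125.
Odds after that evidence = (1/1499) × 1.3125 = 21/23984.
Target odds = 0.995/0.005 = 199.
Need 2.5ⁿ ≥ 199 ÷ (21/23984) = 4772816/21.
2.5¹³ ≈149012 falls short of 4772816/21 but 2.5¹⁴ ≈372529 reaches it, so n = 14.

14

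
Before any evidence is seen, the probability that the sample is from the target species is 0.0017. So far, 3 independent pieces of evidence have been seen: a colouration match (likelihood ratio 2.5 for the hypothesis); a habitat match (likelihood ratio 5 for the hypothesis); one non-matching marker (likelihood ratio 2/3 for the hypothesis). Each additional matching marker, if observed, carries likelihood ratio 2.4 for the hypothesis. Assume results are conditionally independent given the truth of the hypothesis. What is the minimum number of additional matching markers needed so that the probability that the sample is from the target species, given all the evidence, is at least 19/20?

9

Prior odds = 0.0017/0.9983 = 17/9983.
Combined Bayes factor of the evidence already in hand = 2.5 × 5 × (2/3) = 25/3.
Odds after that evidence = (17/9983) × 25/3 = 425/29949.
Target odds = 0.95/0.05 = 19.
Need 2.4ⁿ ≥ 19 ÷ (425/29949) = 569031/425.
2.4⁸ = 429981696/390625 falls short of 569031/425 but 2.4⁹ ≈2641.81 reaches it, so n = 9.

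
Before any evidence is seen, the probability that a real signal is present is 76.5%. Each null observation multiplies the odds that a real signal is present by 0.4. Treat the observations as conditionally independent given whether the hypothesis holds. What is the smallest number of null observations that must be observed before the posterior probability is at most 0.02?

Prior odds: 0.765 ÷ 0.235 = 153/47.
Likelihood ratio per null observation = 0.4.
Target posterior odds = 0.02/0.98 = 1/49.
Need (153/47) × 0.4ⁿ ≤ 1/49, i.e. 0.4ⁿ ≤ 47/7497.
0.4⁵ = 0.01024 is still above 47/7497 but 0.4⁶ = 64/15625 is at or below it, so n = 6.

6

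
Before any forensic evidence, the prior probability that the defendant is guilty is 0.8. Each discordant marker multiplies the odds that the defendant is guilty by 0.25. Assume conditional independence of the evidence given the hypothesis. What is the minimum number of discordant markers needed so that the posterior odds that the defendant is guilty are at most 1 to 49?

Prior odds: 0.8 ÷ 0.2 = 4.
Likelihood ratio per discordant marker = 0.25.
Target odds = 1/49.
Need 4 × 0.25ⁿ ≤ 1/49, i.e. 0.25ⁿ ≤ 1/196.
0.25³ = 0.015625 is still above 1/196 but 0.25⁴ = 0.00390625 is at or below it, so n = 4.

4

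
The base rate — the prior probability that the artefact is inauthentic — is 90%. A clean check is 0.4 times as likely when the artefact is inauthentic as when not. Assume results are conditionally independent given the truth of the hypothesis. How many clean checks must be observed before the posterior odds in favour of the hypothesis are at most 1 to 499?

10

Prior odds = 0.9/0.1 = 9.
Likelihood ratio per clean check = 0.4.
Target odds = 1/499.
Need 9 × 0.4ⁿ ≤ 1/499, i.e. 0.4ⁿ ≤ 1/4491.
0.4⁹ = 512/1953125 is still above 1/4491 but 0.4¹⁰ = 1024/9765625 is at or below it, so n = 10.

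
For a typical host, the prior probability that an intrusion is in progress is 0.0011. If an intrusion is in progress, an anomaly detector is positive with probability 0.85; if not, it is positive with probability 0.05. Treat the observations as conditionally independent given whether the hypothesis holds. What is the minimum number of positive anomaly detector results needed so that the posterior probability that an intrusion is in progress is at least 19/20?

Prior odds: 0.0011 ÷ 0.9989 = 11/9989.
Likelihood ratio of a positive = 0.85/0.05 = 17.
Target posterior odds = 0.95/0.05 = 19.
Need (11/9989) × 17ⁿ ≥ 19, i.e. 17ⁿ ≥ 189791/11.
17³ = 4913 falls short of 189791/11 but 17⁴ = 83521 reaches it, so n = 4.

4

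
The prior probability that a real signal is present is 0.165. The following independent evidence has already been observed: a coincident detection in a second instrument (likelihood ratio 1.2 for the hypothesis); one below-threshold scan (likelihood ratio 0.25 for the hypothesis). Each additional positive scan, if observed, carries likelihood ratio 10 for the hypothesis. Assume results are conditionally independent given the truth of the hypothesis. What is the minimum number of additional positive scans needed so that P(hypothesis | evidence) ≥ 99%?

Prior odds = 0.165/0.835 = 33/167.
Combined Bayes factor of the evidence already in hand = 1.2 × 0.25 = 0.3.
Odds after that evidence = (33/167) × 0.3 = 99/1670.
Target odds = 0.99/0.01 = 99.
Need 10ⁿ ≥ 99 ÷ (99/1670) = 1670.
10³ = 1000 falls short of 1670 but 10⁴ = 10000 reaches it, so n = 4.

4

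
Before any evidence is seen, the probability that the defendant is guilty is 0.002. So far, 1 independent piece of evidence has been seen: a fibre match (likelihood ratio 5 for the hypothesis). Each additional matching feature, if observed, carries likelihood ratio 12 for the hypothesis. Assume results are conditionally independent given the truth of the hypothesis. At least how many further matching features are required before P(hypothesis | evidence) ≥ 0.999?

Prior odds = 0.002/0.998 = 1/499.
Bayes factor of the evidence already in hand = 5.
Odds after that evidence = (1/499) × 5 = 5/499.
Target odds = 0.999/0.001 = 999.
Need 12ⁿ ≥ 999 ÷ (5/499) = 99700.2.
12⁴ = 20736 falls short of 99700.2 but 12⁵ = 248832 reaches it, so n = 5.

5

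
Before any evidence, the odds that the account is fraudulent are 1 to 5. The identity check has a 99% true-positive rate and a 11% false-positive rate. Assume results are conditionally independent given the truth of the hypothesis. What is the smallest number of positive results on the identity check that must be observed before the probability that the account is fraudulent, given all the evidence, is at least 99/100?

3

Prior odds = 0.2.
Likelihood ratio of a positive result = 0.99/0.11 = 9.
Target odds: 0.99 ÷ 0.01 = 99.
Need 0.2 × 9ⁿ ≥ 99, i.e. 9ⁿ ≥ 495.
9² = 81 falls short of 495 but 9³ = 729 reaches it, so n = 3.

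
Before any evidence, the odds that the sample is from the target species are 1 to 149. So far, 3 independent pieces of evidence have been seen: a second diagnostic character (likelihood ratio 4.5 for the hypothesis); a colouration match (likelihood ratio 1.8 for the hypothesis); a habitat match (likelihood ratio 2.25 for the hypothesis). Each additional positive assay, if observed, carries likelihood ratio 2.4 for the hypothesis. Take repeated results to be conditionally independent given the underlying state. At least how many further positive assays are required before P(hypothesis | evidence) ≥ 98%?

7

Prior odds = 1/149.
Combined Bayes factor of the evidence already in hand = 4.5 × 1.8 × 2.25 = 18.225.
Odds after that evidence = (1/149) × 18.225 = 729/5960.
Target odds = 0.98/0.02 = 49.
Need 2.4ⁿ ≥ 49 ÷ (729/5960) = 292040/729.
2.4⁶ = 2985984/15625 falls short of 292040/729 but 2.4⁷ = 35831808/78125 reaches it, so n = 7.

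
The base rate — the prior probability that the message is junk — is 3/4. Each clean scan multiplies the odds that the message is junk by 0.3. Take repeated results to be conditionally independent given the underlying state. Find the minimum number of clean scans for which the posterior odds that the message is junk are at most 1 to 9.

Prior odds: 0.75 ÷ 0.25 = 3.
Likelihood ratio per clean scan = 0.3.
Target odds = 1/9.
Require 0.3ⁿ ≤ 1/9 ÷ 3 = 1/27.
0.3² = 0.09 is still above 1/27 but 0.3³ = 0.027 is at or below it, so n = 3.

3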